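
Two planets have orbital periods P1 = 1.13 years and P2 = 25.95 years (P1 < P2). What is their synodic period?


1/P_syn = |1/P1 - 1/P2| = |1/1.13 - 1/25.95| => P_syn = 1.1814

1.1814 years


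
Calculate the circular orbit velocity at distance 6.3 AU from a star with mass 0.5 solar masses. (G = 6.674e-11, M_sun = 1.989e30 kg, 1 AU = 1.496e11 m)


v = sqrt(GM/r) = sqrt(6.674e-11 * 9.945e+29 / 9.425e+11) = 8391.8831

8391.8831 m/s


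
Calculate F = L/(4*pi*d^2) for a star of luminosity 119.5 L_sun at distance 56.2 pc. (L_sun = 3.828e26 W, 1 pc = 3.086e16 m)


F = L / (4*pi*d^2) = 4.574e+28 / (4*pi*(1.734e+18)^2) = 1.210e-09

1.210e-09 W/m^2


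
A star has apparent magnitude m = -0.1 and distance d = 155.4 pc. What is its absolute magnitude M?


M = m - 5*log10(d) + 5 = -0.1 - 5*log10(155.4) + 5 = -6.0573

-6.0573


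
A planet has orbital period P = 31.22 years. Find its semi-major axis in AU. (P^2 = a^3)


a = P^(2/3) = 31.22^(2/3) = 9.9149

9.9149 AU


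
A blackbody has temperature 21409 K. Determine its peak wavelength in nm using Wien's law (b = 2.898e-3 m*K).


lam_max = b / T = 2.898e-3 / 21409 = 1.354e-07 m = 135.3636 nm

135.3636 nm


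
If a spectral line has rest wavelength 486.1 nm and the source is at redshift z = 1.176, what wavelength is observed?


lam_obs = lam_emit * (1 + z) = 486.1 * (1 + 1.176) = 1057.7536

1057.7536 nm


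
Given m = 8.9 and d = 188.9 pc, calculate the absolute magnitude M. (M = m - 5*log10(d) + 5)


M = m - 5*log10(d) + 5 = 8.9 - 5*log10(188.9) + 5 = 2.5188

2.5188


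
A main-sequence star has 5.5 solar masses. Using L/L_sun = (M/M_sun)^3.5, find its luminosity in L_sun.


L/L_sun = (M/M_sun)^3.5 = 5.5^3.5 = 390.184

390.184 L_sun


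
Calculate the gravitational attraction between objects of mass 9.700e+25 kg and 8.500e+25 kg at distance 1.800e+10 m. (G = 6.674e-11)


F = G*m1*m2/r^2 = 6.674e-11 * 9.700e+25 * 8.500e+25 / (1.800e+10)^2 = 6.674e-11 * 8.245e+51 / 3.240e+20 = 1.698e+21

1.698e+21 N


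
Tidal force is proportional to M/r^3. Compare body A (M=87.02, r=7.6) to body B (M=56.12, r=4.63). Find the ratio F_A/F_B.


Ratio = (M1/r1^3) / (M2/r2^3) = (87.02/7.6^3) / (56.12/4.63^3) = 0.3506

0.3506


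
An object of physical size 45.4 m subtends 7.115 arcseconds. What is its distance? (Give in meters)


D = size / theta_rad, theta_rad = 7.115 * pi/(180*3600) = 3.449e-05, D = 1.316e+06

1.316e+06 m


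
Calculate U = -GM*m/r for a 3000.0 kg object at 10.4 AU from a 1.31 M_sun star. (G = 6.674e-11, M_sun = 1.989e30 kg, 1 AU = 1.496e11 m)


M = 1.31 * 1.989e30 kg = 2.60559e+30 kg; r = 10.4 AU * 1.496e11 m/AU = 1.55584e+12 m. U = -GM*m/r = -(6.674e-11 * 2.60559e+30 * 3000.0) / 1.55584e+12 = -3.353e+11

-3.353e+11 J


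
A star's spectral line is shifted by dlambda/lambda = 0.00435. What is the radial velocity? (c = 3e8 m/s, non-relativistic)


v = (dlambda/lambda) * c = 0.00435 * 3e8 = 1.305e+06

1.305e+06 m/s


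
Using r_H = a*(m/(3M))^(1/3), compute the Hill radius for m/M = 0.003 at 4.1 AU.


r_H = a * (m/3M)^(1/3) = 4.1 * (0.003/3)^(1/3) = 0.41

0.41 AU


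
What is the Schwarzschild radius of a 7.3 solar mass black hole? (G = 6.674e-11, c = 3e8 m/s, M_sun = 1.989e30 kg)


M = 7.3 * 1.989e30 kg = 1.45197e+31 kg. rs = 2GM/c^2 = 2 * 6.674e-11 * 1.45197e+31 / (3e8)^2 = 21534.3284

21534.3284 m


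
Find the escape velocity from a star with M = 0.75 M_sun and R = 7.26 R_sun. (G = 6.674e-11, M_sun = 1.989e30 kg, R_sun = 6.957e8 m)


M = 0.75 * 1.989e30 kg = 1.49175e+30 kg; R = 7.26 * 6.957e8 m = 5.050782e+09 m. v_esc = sqrt(2GM/R) = sqrt(2 * 6.674e-11 * 1.49175e+30 / 5.050782e+09) = 198553.1632

198553.1632 m/s


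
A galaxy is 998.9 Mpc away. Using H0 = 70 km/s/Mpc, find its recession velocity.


v = H0 * d = 70 * 998.9 = 69923.0

69923.0 km/s


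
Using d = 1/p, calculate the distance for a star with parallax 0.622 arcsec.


d = 1/p = 1/0.622 = 1.6077

1.6077 pc


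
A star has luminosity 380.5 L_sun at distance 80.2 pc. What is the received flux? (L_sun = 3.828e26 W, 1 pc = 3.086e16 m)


F = L / (4*pi*d^2) = 1.457e+29 / (4*pi*(2.475e+18)^2) = 1.892e-09

1.892e-09 W/m^2


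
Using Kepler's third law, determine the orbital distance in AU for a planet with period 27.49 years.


a = P^(2/3) = 27.49^(2/3) = 9.1086

9.1086 AU


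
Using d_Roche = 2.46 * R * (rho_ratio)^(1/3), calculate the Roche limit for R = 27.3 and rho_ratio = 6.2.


d_Roche = 2.46 * 27.3 * 6.2^(1/3) = 123.3753

123.3753


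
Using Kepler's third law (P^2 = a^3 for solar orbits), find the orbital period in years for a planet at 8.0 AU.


P = a^(3/2) = 8.0^1.5 = 22.6274

22.6274 years


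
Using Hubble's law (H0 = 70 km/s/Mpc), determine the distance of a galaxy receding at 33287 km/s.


d = v / H0 = 33287 / 70 = 475.5286

475.5286 Mpc


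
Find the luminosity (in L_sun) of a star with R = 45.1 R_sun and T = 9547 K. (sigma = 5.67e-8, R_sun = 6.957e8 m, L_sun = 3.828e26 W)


R = 45.1 * 6.957e8 m = 3.137607e+10 m. L = 4*pi*R^2*sigma*T^4 = 4*pi*(3.137607e+10)^2 * 5.67e-8 * 9547^4 = 5.827170207e+30 W. L/L_sun = 5.827170207e+30 / 3.828e26 = 15222.4927

15222.4927 L_sun


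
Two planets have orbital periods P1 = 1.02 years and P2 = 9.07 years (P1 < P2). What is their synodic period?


1/P_syn = |1/P1 - 1/P2| = |1/1.02 - 1/9.07| => P_syn = 1.1492

1.1492 years


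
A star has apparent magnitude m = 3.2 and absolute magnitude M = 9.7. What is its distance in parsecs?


d = 10^((m - M + 5)/5) = 10^((3.2 - 9.7 + 5)/5) = 0.5012

0.5012 pc


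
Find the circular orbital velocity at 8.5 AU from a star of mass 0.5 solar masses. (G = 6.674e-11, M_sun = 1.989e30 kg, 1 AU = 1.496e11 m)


v = sqrt(GM/r) = sqrt(6.674e-11 * 9.945e+29 / 1.272e+12) = 7224.7069

7224.7069 m/s


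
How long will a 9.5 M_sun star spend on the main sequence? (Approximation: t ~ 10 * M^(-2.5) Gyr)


t = 10 * M^(-2.5) = 10 * 9.5^(-2.5) = 0.0359

0.0359 Gyr


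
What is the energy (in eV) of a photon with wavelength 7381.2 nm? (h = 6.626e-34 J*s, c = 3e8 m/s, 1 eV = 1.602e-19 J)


E = hc/lambda = 6.626e-34 * 3e8 / 7.381e-06 = 2.693e-20 J = 0.1681 eV

0.1681 eV


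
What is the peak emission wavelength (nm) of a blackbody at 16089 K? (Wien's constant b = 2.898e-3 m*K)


lam_max = b / T = 2.898e-3 / 16089 = 1.801e-07 m = 180.1231 nm

180.1231 nm


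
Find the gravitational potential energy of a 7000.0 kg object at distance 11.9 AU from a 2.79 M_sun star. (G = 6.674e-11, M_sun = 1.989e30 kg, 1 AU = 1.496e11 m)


M = 2.79 * 1.989e30 kg = 5.54931e+30 kg; r = 11.9 AU * 1.496e11 m/AU = 1.78024e+12 m. U = -GM*m/r = -(6.674e-11 * 5.54931e+30 * 7000.0) / 1.78024e+12 = -1.456e+12

-1.456e+12 J


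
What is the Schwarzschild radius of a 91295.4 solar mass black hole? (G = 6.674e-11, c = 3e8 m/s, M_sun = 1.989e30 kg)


M = 91295.4 * 1.989e30 kg = 1.815865506e+35 kg. rs = 2GM/c^2 = 2 * 6.674e-11 * 1.815865506e+35 / (3e8)^2 = 2.693e+08

2.693e+08 m


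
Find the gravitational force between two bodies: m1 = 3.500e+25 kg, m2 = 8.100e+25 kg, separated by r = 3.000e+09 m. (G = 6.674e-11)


F = G*m1*m2/r^2 = 6.674e-11 * 3.500e+25 * 8.100e+25 / (3.000e+09)^2 = 6.674e-11 * 2.835e+51 / 9.000e+18 = 2.102e+22

2.102e+22 N


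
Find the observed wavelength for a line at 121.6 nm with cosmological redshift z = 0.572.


lam_obs = lam_emit * (1 + z) = 121.6 * (1 + 0.572) = 191.1552

191.1552 nm


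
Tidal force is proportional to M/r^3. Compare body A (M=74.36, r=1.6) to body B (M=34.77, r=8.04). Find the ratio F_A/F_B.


Ratio = (M1/r1^3) / (M2/r2^3) = (74.36/1.6^3) / (34.77/8.04^3) = 271.3582

271.3582


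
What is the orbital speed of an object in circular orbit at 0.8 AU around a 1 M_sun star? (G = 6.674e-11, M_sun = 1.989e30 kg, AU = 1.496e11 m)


v = sqrt(GM/r) = sqrt(6.674e-11 * 1.989e+30 / 1.197e+11) = 33304.2534

33304.2534 m/s


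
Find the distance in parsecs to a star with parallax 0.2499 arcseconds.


d = 1/p = 1/0.2499 = 4.0016

4.0016 pc


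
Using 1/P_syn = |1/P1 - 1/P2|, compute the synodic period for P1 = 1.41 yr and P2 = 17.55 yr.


1/P_syn = |1/P1 - 1/P2| = |1/1.41 - 1/17.55| => P_syn = 1.5332

1.5332 years


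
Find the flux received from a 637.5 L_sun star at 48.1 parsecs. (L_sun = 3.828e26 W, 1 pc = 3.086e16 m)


F = L / (4*pi*d^2) = 2.440e+29 / (4*pi*(1.484e+18)^2) = 8.814e-09

8.814e-09 W/m^2


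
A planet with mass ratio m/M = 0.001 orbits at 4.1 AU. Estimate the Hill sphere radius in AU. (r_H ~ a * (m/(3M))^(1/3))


r_H = a * (m/3M)^(1/3) = 4.1 * (0.001/3)^(1/3) = 0.2843

0.2843 AU


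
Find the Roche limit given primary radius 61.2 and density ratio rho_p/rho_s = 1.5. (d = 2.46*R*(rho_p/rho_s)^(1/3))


d_Roche = 2.46 * 61.2 * 1.5^(1/3) = 172.339

172.339


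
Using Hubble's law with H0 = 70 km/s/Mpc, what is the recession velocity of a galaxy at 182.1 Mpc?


v = H0 * d = 70 * 182.1 = 12747.0

12747.0 km/s


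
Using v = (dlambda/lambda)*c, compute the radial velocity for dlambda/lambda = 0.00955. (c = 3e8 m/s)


v = (dlambda/lambda) * c = 0.00955 * 3e8 = 2.865e+06

2.865e+06 m/s


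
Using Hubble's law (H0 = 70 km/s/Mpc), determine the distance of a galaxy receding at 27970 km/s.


d = v / H0 = 27970 / 70 = 399.5714

399.5714 Mpc


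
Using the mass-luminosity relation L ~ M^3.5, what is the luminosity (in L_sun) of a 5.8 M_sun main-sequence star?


L/L_sun = (M/M_sun)^3.5 = 5.8^3.5 = 469.8919

469.8919 L_sun


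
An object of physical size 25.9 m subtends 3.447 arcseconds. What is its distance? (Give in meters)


D = size / theta_rad, theta_rad = 3.447 * pi/(180*3600) = 1.671e-05, D = 1.550e+06

1.550e+06 m


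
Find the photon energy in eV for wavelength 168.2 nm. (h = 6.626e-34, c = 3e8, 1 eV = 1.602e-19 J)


E = hc/lambda = 6.626e-34 * 3e8 / 1.682e-07 = 1.182e-18 J = 7.3771 eV

7.3771 eV


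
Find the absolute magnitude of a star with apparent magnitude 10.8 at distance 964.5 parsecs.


M = m - 5*log10(d) + 5 = 10.8 - 5*log10(964.5) + 5 = 0.8785

0.8785


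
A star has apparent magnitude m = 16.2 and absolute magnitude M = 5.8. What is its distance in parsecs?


d = 10^((m - M + 5)/5) = 10^((16.2 - 5.8 + 5)/5) = 1202.2644

1202.2644 pc


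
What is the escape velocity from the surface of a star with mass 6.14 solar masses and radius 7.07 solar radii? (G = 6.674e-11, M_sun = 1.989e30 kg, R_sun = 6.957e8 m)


M = 6.14 * 1.989e30 kg = 1.221246e+31 kg; R = 7.07 * 6.957e8 m = 4.918599e+09 m. v_esc = sqrt(2GM/R) = sqrt(2 * 6.674e-11 * 1.221246e+31 / 4.918599e+09) = 575690.3737

575690.3737 m/s


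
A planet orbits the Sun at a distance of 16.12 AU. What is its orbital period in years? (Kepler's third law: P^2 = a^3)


P = a^(3/2) = 16.12^1.5 = 64.7213

64.7213 years


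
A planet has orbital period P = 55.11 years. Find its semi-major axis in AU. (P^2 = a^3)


a = P^(2/3) = 55.11^(2/3) = 14.4817

14.4817 AU


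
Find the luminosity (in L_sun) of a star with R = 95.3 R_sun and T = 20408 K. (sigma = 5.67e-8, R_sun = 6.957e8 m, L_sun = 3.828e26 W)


R = 95.3 * 6.957e8 m = 6.630021e+10 m. L = 4*pi*R^2*sigma*T^4 = 4*pi*(6.630021e+10)^2 * 5.67e-8 * 20408^4 = 5.432809956e+32 W. L/L_sun = 5.432809956e+32 / 3.828e26 = 1.419e+06

1.419e+06 L_sun


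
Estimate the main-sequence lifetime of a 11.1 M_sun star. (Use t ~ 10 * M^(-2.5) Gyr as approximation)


t = 10 * M^(-2.5) = 10 * 11.1^(-2.5) = 0.0244

0.0244 Gyr


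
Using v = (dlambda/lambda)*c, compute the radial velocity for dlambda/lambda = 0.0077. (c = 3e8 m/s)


v = (dlambda/lambda) * c = 0.0077 * 3e8 = 2.310e+06

2.310e+06 m/s


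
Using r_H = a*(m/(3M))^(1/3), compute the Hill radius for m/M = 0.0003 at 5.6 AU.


r_H = a * (m/3M)^(1/3) = 5.6 * (0.0003/3)^(1/3) = 0.2599

0.2599 AU


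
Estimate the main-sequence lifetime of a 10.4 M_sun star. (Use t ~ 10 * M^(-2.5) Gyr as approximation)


t = 10 * M^(-2.5) = 10 * 10.4^(-2.5) = 0.0287

0.0287 Gyr


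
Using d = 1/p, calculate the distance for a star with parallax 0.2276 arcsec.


d = 1/p = 1/0.2276 = 4.3937

4.3937 pc


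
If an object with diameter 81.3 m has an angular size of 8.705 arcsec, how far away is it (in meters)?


D = size / theta_rad, theta_rad = 8.705 * pi/(180*3600) = 4.220e-05, D = 1.926e+06

1.926e+06 m


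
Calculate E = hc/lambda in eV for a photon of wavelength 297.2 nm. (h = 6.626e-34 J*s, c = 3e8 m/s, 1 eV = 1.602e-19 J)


E = hc/lambda = 6.626e-34 * 3e8 / 2.972e-07 = 6.688e-19 J = 4.175 eV

4.175 eV


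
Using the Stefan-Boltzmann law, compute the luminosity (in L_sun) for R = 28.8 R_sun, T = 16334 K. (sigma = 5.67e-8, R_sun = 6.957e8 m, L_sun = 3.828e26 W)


R = 28.8 * 6.957e8 m = 2.003616e+10 m. L = 4*pi*R^2*sigma*T^4 = 4*pi*(2.003616e+10)^2 * 5.67e-8 * 16334^4 = 2.036067211e+31 W. L/L_sun = 2.036067211e+31 / 3.828e26 = 53188.7986

53188.7986 L_sun


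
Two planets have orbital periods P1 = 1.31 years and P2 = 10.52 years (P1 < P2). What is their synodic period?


1/P_syn = |1/P1 - 1/P2| = |1/1.31 - 1/10.52| => P_syn = 1.4963

1.4963 years


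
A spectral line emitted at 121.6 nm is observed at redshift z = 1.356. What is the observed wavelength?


lam_obs = lam_emit * (1 + z) = 121.6 * (1 + 1.356) = 286.4896

286.4896 nm


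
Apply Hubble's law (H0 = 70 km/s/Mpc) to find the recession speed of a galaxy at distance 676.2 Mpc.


v = H0 * d = 70 * 676.2 = 47334.0

47334.0 km/s


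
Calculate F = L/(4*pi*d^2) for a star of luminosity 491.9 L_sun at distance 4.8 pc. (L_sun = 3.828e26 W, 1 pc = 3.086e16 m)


F = L / (4*pi*d^2) = 1.883e+29 / (4*pi*(1.481e+17)^2) = 6.829e-07

6.829e-07 W/m^2


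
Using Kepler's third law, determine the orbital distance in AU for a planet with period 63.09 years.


a = P^(2/3) = 63.09^(2/3) = 15.848

15.848 AU


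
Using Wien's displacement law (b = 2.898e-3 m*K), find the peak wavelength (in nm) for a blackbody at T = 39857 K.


lam_max = b / T = 2.898e-3 / 39857 = 7.271e-08 m = 72.7099 nm

72.7099 nm


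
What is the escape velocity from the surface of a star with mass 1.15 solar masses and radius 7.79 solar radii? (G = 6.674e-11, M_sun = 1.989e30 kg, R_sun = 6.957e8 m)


M = 1.15 * 1.989e30 kg = 2.28735e+30 kg; R = 7.79 * 6.957e8 m = 5.419503e+09 m. v_esc = sqrt(2GM/R) = sqrt(2 * 6.674e-11 * 2.28735e+30 / 5.419503e+09) = 237352.9754

237352.9754 m/s


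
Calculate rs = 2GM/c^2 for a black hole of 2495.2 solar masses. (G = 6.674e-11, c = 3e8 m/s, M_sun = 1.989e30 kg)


M = 2495.2 * 1.989e30 kg = 4.9629528e+33 kg. rs = 2GM/c^2 = 2 * 6.674e-11 * 4.9629528e+33 / (3e8)^2 = 7.361e+06

7.361e+06 m


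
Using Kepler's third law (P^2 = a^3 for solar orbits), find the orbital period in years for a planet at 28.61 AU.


P = a^(3/2) = 28.61^1.5 = 153.0301

153.0301 years


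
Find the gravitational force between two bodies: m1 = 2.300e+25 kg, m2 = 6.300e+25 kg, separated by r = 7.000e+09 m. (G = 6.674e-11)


F = G*m1*m2/r^2 = 6.674e-11 * 2.300e+25 * 6.300e+25 / (7.000e+09)^2 = 6.674e-11 * 1.449e+51 / 4.900e+19 = 1.974e+21

1.974e+21 N


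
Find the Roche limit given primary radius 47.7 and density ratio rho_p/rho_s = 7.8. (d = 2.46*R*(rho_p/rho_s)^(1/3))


d_Roche = 2.46 * 47.7 * 7.8^(1/3) = 232.7118

232.7118


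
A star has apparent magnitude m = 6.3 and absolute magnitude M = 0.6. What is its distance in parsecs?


d = 10^((m - M + 5)/5) = 10^((6.3 - 0.6 + 5)/5) = 138.0384

138.0384 pc


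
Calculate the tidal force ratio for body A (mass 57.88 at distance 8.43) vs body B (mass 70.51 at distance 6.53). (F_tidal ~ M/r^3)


Ratio = (M1/r1^3) / (M2/r2^3) = (57.88/8.43^3) / (70.51/6.53^3) = 0.3815

0.3815


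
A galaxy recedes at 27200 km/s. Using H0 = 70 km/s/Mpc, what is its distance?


d = v / H0 = 27200 / 70 = 388.5714

388.5714 Mpc


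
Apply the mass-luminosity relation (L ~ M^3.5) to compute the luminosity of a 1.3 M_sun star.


L/L_sun = (M/M_sun)^3.5 = 1.3^3.5 = 2.505

2.505 L_sun


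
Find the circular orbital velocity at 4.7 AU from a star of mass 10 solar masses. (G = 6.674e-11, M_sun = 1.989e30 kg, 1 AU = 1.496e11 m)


v = sqrt(GM/r) = sqrt(6.674e-11 * 1.989e+31 / 7.031e+11) = 43450.5989

43450.5989 m/s


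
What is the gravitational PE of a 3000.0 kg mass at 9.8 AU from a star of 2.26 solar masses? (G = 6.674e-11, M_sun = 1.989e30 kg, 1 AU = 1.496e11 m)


M = 2.26 * 1.989e30 kg = 4.49514e+30 kg; r = 9.8 AU * 1.496e11 m/AU = 1.46608e+12 m. U = -GM*m/r = -(6.674e-11 * 4.49514e+30 * 3000.0) / 1.46608e+12 = -6.139e+11

-6.139e+11 J


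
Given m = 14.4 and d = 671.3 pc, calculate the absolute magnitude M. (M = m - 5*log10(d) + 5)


M = m - 5*log10(d) + 5 = 14.4 - 5*log10(671.3) + 5 = 5.2654

5.2654


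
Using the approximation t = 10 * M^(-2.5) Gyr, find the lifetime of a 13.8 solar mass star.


t = 10 * M^(-2.5) = 10 * 13.8^(-2.5) = 0.0141

0.0141 Gyr


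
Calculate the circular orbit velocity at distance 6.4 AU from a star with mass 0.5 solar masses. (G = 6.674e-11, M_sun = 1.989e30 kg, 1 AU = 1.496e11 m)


v = sqrt(GM/r) = sqrt(6.674e-11 * 9.945e+29 / 9.574e+11) = 8326.0634

8326.0634 m/s


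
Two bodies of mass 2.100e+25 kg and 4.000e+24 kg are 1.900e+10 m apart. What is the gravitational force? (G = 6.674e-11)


F = G*m1*m2/r^2 = 6.674e-11 * 2.100e+25 * 4.000e+24 / (1.900e+10)^2 = 6.674e-11 * 8.400e+49 / 3.610e+20 = 1.553e+19

1.553e+19 N


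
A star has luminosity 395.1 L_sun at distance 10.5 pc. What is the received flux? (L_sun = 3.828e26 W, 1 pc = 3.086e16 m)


F = L / (4*pi*d^2) = 1.512e+29 / (4*pi*(3.240e+17)^2) = 1.146e-07

1.146e-07 W/m^2


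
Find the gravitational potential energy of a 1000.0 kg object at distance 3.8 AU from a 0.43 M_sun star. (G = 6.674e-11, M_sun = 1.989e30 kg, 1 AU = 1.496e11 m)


M = 0.43 * 1.989e30 kg = 8.5527e+29 kg; r = 3.8 AU * 1.496e11 m/AU = 5.6848e+11 m. U = -GM*m/r = -(6.674e-11 * 8.5527e+29 * 1000.0) / 5.6848e+11 = -1.004e+11

-1.004e+11 J


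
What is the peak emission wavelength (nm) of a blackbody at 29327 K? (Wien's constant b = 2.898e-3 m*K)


lam_max = b / T = 2.898e-3 / 29327 = 9.882e-08 m = 98.8168 nm

98.8168 nm


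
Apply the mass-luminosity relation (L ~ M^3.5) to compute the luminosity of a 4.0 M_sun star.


L/L_sun = (M/M_sun)^3.5 = 4.0^3.5 = 128.0

128.0 L_sun


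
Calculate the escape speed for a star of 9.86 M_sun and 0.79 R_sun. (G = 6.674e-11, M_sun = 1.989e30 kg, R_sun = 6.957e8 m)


M = 9.86 * 1.989e30 kg = 1.961154e+31 kg; R = 0.79 * 6.957e8 m = 5.49603e+08 m. v_esc = sqrt(2GM/R) = sqrt(2 * 6.674e-11 * 1.961154e+31 / 5.49603e+08) = 2.182e+06

2.182e+06 m/s


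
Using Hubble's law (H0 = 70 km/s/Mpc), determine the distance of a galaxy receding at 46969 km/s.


d = v / H0 = 46969 / 70 = 670.9857

670.9857 Mpc


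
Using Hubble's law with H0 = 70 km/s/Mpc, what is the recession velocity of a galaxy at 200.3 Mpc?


v = H0 * d = 70 * 200.3 = 14021.0

14021.0 km/s


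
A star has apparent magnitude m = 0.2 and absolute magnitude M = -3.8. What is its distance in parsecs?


d = 10^((m - M + 5)/5) = 10^((0.2 - -3.8 + 5)/5) = 63.0957

63.0957 pc


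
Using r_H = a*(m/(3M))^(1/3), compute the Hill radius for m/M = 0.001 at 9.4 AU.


r_H = a * (m/3M)^(1/3) = 9.4 * (0.001/3)^(1/3) = 0.6518

0.6518 AU


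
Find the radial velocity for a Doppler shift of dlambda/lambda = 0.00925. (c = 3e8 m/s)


v = (dlambda/lambda) * c = 0.00925 * 3e8 = 2.775e+06

2.775e+06 m/s


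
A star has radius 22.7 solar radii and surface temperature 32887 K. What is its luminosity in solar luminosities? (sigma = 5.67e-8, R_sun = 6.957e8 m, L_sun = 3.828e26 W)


R = 22.7 * 6.957e8 m = 1.579239e+10 m. L = 4*pi*R^2*sigma*T^4 = 4*pi*(1.579239e+10)^2 * 5.67e-8 * 32887^4 = 2.078670618e+32 W. L/L_sun = 2.078670618e+32 / 3.828e26 = 543017.4027

543017.4027 L_sun


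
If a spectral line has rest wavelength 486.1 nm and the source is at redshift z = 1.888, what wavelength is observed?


lam_obs = lam_emit * (1 + z) = 486.1 * (1 + 1.888) = 1403.8568

1403.8568 nm


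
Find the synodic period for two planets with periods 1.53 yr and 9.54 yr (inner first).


1/P_syn = |1/P1 - 1/P2| = |1/1.53 - 1/9.54| => P_syn = 1.8222

1.8222 years


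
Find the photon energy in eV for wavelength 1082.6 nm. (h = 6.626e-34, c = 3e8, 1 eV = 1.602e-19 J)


E = hc/lambda = 6.626e-34 * 3e8 / 1.083e-06 = 1.836e-19 J = 1.1462 eV

1.1462 eV


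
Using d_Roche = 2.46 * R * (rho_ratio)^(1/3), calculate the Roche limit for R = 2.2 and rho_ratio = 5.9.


d_Roche = 2.46 * 2.2 * 5.9^(1/3) = 9.7793

9.7793


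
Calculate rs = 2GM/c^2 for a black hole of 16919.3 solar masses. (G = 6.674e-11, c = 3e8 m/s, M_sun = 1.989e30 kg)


M = 16919.3 * 1.989e30 kg = 3.36524877e+34 kg. rs = 2GM/c^2 = 2 * 6.674e-11 * 3.36524877e+34 / (3e8)^2 = 4.991e+07

4.991e+07 m


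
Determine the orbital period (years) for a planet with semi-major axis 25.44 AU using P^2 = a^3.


P = a^(3/2) = 25.44^1.5 = 128.3145

128.3145 years


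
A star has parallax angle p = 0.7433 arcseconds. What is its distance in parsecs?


d = 1/p = 1/0.7433 = 1.3454

1.3454 pc


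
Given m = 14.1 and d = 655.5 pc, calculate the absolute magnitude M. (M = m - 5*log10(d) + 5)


M = m - 5*log10(d) + 5 = 14.1 - 5*log10(655.5) + 5 = 5.0171

5.0171


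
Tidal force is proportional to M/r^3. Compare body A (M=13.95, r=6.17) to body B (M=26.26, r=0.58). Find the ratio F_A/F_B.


Ratio = (M1/r1^3) / (M2/r2^3) = (13.95/6.17^3) / (26.26/0.58^3) = 4.413e-04

4.413e-04


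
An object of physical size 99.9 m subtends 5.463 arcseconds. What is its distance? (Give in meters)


D = size / theta_rad, theta_rad = 5.463 * pi/(180*3600) = 2.649e-05, D = 3.772e+06

3.772e+06 m


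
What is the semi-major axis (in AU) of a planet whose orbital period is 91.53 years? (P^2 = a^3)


a = P^(2/3) = 91.53^(2/3) = 20.31

20.31 AU


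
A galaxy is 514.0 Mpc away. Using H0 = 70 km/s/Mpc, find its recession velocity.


v = H0 * d = 70 * 514.0 = 35980.0

35980.0 km/s


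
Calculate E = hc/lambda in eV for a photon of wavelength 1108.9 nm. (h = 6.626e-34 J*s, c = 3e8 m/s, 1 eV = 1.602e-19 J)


E = hc/lambda = 6.626e-34 * 3e8 / 1.109e-06 = 1.793e-19 J = 1.119 eV

1.119 eV


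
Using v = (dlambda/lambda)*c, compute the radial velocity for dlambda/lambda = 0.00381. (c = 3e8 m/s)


v = (dlambda/lambda) * c = 0.00381 * 3e8 = 1.143e+06

1.143e+06 m/s


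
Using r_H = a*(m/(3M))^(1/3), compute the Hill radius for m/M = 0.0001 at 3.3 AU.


r_H = a * (m/3M)^(1/3) = 3.3 * (0.0001/3)^(1/3) = 0.1062

0.1062 AU


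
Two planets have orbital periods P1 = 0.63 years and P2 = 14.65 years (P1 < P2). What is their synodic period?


1/P_syn = |1/P1 - 1/P2| = |1/0.63 - 1/14.65| => P_syn = 0.6583

0.6583 years


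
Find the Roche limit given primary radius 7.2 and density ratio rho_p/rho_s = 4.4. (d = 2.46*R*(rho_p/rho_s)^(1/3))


d_Roche = 2.46 * 7.2 * 4.4^(1/3) = 29.0236

29.0236


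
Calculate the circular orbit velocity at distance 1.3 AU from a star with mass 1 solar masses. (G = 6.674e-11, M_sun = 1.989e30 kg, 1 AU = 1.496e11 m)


v = sqrt(GM/r) = sqrt(6.674e-11 * 1.989e+30 / 1.945e+11) = 26126.0059

26126.0059 m/s


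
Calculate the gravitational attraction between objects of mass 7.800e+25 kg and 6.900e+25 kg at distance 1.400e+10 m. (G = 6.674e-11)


F = G*m1*m2/r^2 = 6.674e-11 * 7.800e+25 * 6.900e+25 / (1.400e+10)^2 = 6.674e-11 * 5.382e+51 / 1.960e+20 = 1.833e+21

1.833e+21 N


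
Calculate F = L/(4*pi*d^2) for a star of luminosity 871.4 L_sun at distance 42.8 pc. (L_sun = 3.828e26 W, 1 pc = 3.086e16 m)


F = L / (4*pi*d^2) = 3.336e+29 / (4*pi*(1.321e+18)^2) = 1.522e-08

1.522e-08 W/m^2


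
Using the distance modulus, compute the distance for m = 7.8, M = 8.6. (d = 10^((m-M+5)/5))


d = 10^((m - M + 5)/5) = 10^((7.8 - 8.6 + 5)/5) = 6.9183

6.9183 pc


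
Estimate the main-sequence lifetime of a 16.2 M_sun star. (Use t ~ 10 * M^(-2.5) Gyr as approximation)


t = 10 * M^(-2.5) = 10 * 16.2^(-2.5) = 0.0095

0.0095 Gyr


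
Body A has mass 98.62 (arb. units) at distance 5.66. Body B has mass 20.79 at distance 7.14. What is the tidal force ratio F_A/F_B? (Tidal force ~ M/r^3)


Ratio = (M1/r1^3) / (M2/r2^3) = (98.62/5.66^3) / (20.79/7.14^3) = 9.5226

9.5226


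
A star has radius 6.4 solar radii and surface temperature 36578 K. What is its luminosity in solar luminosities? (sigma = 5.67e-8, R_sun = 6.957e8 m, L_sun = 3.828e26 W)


R = 6.4 * 6.957e8 m = 4.45248e+09 m. L = 4*pi*R^2*sigma*T^4 = 4*pi*(4.45248e+09)^2 * 5.67e-8 * 36578^4 = 2.528580008e+31 W. L/L_sun = 2.528580008e+31 / 3.828e26 = 66054.8591

66054.8591 L_sun


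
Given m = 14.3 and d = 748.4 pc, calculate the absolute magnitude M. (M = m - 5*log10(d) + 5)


M = m - 5*log10(d) + 5 = 14.3 - 5*log10(748.4) + 5 = 4.9293

4.9293


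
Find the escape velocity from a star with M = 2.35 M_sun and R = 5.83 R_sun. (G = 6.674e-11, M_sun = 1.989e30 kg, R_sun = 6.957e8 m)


M = 2.35 * 1.989e30 kg = 4.67415e+30 kg; R = 5.83 * 6.957e8 m = 4.055931e+09 m. v_esc = sqrt(2GM/R) = sqrt(2 * 6.674e-11 * 4.67415e+30 / 4.055931e+09) = 392205.9182

392205.9182 m/s


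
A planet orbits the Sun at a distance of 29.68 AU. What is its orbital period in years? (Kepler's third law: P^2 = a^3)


P = a^(3/2) = 29.68^1.5 = 161.6947

161.6947 years


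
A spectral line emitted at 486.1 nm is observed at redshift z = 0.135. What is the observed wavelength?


lam_obs = lam_emit * (1 + z) = 486.1 * (1 + 0.135) = 551.7235

551.7235 nm


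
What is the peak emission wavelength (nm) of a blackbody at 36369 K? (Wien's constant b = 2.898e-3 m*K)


lam_max = b / T = 2.898e-3 / 36369 = 7.968e-08 m = 79.6832 nm

79.6832 nm


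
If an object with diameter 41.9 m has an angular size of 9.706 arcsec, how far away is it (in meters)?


D = size / theta_rad, theta_rad = 9.706 * pi/(180*3600) = 4.706e-05, D = 890428.1251

890428.1251 m


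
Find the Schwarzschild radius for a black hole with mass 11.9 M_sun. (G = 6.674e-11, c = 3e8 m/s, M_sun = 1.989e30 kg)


M = 11.9 * 1.989e30 kg = 2.36691e+31 kg. rs = 2GM/c^2 = 2 * 6.674e-11 * 2.36691e+31 / (3e8)^2 = 35103.9052

35103.9052 m


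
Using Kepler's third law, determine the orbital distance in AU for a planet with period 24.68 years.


a = P^(2/3) = 24.68^(2/3) = 8.4768

8.4768 AU


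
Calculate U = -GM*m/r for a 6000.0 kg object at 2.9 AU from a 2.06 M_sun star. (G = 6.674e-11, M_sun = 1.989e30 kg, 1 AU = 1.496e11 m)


M = 2.06 * 1.989e30 kg = 4.09734e+30 kg; r = 2.9 AU * 1.496e11 m/AU = 4.3384e+11 m. U = -GM*m/r = -(6.674e-11 * 4.09734e+30 * 6000.0) / 4.3384e+11 = -3.782e+12

-3.782e+12 J


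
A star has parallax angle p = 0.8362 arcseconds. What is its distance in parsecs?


d = 1/p = 1/0.8362 = 1.1959

1.1959 pc


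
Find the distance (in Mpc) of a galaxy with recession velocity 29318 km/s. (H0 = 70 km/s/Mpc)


d = v / H0 = 29318 / 70 = 418.8286

418.8286 Mpc


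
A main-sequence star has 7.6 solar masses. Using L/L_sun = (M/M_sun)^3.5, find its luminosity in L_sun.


L/L_sun = (M/M_sun)^3.5 = 7.6^3.5 = 1210.1733

1210.1733 L_sun


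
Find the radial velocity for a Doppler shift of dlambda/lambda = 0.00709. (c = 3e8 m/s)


v = (dlambda/lambda) * c = 0.00709 * 3e8 = 2.127e+06

2.127e+06 m/s


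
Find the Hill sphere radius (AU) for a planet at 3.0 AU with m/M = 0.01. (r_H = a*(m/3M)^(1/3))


r_H = a * (m/3M)^(1/3) = 3.0 * (0.01/3)^(1/3) = 0.4481

0.4481 AU


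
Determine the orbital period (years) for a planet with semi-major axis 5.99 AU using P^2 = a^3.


P = a^(3/2) = 5.99^1.5 = 14.6602

14.6602 years


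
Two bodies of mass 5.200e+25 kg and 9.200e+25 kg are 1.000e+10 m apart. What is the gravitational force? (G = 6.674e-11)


F = G*m1*m2/r^2 = 6.674e-11 * 5.200e+25 * 9.200e+25 / (1.000e+10)^2 = 6.674e-11 * 4.784e+51 / 1.000e+20 = 3.193e+21

3.193e+21 N


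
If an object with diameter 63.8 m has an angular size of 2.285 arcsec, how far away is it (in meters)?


D = size / theta_rad, theta_rad = 2.285 * pi/(180*3600) = 1.108e-05, D = 5.759e+06

5.759e+06 m


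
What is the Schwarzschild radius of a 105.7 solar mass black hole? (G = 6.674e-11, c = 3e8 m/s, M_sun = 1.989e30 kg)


M = 105.7 * 1.989e30 kg = 2.102373e+32 kg. rs = 2GM/c^2 = 2 * 6.674e-11 * 2.102373e+32 / (3e8)^2 = 311805.2756

311805.2756 m


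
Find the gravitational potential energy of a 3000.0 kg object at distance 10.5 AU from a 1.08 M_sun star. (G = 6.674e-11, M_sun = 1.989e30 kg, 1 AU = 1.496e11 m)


M = 1.08 * 1.989e30 kg = 2.14812e+30 kg; r = 10.5 AU * 1.496e11 m/AU = 1.5708e+12 m. U = -GM*m/r = -(6.674e-11 * 2.14812e+30 * 3000.0) / 1.5708e+12 = -2.738e+11

-2.738e+11 J


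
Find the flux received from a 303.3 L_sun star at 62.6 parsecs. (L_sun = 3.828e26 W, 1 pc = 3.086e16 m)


F = L / (4*pi*d^2) = 1.161e+29 / (4*pi*(1.932e+18)^2) = 2.476e-09

2.476e-09 W/m^2


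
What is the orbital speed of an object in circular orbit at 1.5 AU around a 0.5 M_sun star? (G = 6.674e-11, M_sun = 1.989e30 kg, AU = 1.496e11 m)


v = sqrt(GM/r) = sqrt(6.674e-11 * 9.945e+29 / 2.244e+11) = 17198.2425

17198.2425 m/s


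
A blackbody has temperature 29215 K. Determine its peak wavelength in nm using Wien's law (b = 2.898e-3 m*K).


lam_max = b / T = 2.898e-3 / 29215 = 9.920e-08 m = 99.1956 nm

99.1956 nm


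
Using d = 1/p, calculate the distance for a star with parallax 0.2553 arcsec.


d = 1/p = 1/0.2553 = 3.917

3.917 pc


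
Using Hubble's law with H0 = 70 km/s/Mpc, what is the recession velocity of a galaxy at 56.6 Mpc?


v = H0 * d = 70 * 56.6 = 3962.0

3962.0 km/s


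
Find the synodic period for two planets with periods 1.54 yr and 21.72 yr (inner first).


1/P_syn = |1/P1 - 1/P2| = |1/1.54 - 1/21.72| => P_syn = 1.6575

1.6575 years


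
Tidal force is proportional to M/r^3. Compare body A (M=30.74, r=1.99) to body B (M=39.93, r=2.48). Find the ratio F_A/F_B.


Ratio = (M1/r1^3) / (M2/r2^3) = (30.74/1.99^3) / (39.93/2.48^3) = 1.49

1.49


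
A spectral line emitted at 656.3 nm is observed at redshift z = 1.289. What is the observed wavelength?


lam_obs = lam_emit * (1 + z) = 656.3 * (1 + 1.289) = 1502.2707

1502.2707 nm


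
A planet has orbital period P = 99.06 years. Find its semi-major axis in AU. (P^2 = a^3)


a = P^(2/3) = 99.06^(2/3) = 21.4091

21.4091 AU


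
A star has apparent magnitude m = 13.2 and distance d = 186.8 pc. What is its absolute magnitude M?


M = m - 5*log10(d) + 5 = 13.2 - 5*log10(186.8) + 5 = 6.8431

6.8431


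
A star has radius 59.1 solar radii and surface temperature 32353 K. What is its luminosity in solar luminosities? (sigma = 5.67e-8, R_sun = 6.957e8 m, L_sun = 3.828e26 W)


R = 59.1 * 6.957e8 m = 4.111587e+10 m. L = 4*pi*R^2*sigma*T^4 = 4*pi*(4.111587e+10)^2 * 5.67e-8 * 32353^4 = 1.31968452e+33 W. L/L_sun = 1.31968452e+33 / 3.828e26 = 3.447e+06

3.447e+06 L_sun


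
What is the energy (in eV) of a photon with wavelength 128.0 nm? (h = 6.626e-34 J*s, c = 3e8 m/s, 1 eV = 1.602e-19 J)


E = hc/lambda = 6.626e-34 * 3e8 / 1.280e-07 = 1.553e-18 J = 9.6939 eV

9.6939 eV


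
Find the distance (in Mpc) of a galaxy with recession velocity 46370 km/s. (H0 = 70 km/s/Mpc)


d = v / H0 = 46370 / 70 = 662.4286

662.4286 Mpc


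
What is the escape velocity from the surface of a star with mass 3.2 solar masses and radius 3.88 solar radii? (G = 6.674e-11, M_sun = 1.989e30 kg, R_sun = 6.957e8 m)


M = 3.2 * 1.989e30 kg = 6.3648e+30 kg; R = 3.88 * 6.957e8 m = 2.699316e+09 m. v_esc = sqrt(2GM/R) = sqrt(2 * 6.674e-11 * 6.3648e+30 / 2.699316e+09) = 561013.8916

561013.8916 m/s


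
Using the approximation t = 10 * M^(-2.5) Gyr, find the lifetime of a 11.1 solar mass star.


t = 10 * M^(-2.5) = 10 * 11.1^(-2.5) = 0.0244

0.0244 Gyr


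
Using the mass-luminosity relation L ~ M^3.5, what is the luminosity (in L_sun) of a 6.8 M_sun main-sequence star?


L/L_sun = (M/M_sun)^3.5 = 6.8^3.5 = 819.9383

819.9383 L_sun


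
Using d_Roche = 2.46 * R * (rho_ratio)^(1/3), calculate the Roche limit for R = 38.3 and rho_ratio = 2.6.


d_Roche = 2.46 * 38.3 * 2.6^(1/3) = 129.5562

129.5562


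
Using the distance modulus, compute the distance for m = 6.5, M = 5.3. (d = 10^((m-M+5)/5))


d = 10^((m - M + 5)/5) = 10^((6.5 - 5.3 + 5)/5) = 17.378

17.378 pc


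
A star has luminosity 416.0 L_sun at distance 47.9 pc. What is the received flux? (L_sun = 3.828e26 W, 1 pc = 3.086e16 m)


F = L / (4*pi*d^2) = 1.592e+29 / (4*pi*(1.478e+18)^2) = 5.800e-09

5.800e-09 W/m^2


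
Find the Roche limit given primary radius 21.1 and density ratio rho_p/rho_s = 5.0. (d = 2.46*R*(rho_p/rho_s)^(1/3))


d_Roche = 2.46 * 21.1 * 5.0^(1/3) = 88.758

88.758


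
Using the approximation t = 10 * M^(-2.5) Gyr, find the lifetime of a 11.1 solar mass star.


t = 10 * M^(-2.5) = 10 * 11.1^(-2.5) = 0.0244

0.0244 Gyr


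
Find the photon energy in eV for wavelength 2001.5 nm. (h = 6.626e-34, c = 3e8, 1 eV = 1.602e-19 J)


E = hc/lambda = 6.626e-34 * 3e8 / 2.002e-06 = 9.932e-20 J = 0.6199 eV

0.6199 eV


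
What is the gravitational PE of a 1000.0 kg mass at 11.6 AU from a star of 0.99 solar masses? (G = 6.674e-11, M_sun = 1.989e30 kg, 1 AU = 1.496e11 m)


M = 0.99 * 1.989e30 kg = 1.96911e+30 kg; r = 11.6 AU * 1.496e11 m/AU = 1.73536e+12 m. U = -GM*m/r = -(6.674e-11 * 1.96911e+30 * 1000.0) / 1.73536e+12 = -7.573e+10

-7.573e+10 J


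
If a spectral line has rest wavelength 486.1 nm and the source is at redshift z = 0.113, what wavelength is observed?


lam_obs = lam_emit * (1 + z) = 486.1 * (1 + 0.113) = 541.0293

541.0293 nm


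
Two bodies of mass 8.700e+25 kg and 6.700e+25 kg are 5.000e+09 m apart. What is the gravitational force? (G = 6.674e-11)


F = G*m1*m2/r^2 = 6.674e-11 * 8.700e+25 * 6.700e+25 / (5.000e+09)^2 = 6.674e-11 * 5.829e+51 / 2.500e+19 = 1.556e+22

1.556e+22 N


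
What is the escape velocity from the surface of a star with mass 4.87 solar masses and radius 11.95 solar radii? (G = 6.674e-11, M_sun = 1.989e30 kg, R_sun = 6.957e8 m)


M = 4.87 * 1.989e30 kg = 9.68643e+30 kg; R = 11.95 * 6.957e8 m = 8.313615e+09 m. v_esc = sqrt(2GM/R) = sqrt(2 * 6.674e-11 * 9.68643e+30 / 8.313615e+09) = 394361.9604

394361.9604 m/s


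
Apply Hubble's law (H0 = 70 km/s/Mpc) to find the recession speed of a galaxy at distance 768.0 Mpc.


v = H0 * d = 70 * 768.0 = 53760.0

53760.0 km/s


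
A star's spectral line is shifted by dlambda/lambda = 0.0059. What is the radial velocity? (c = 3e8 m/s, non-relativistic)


v = (dlambda/lambda) * c = 0.0059 * 3e8 = 1.770e+06

1.770e+06 m/s


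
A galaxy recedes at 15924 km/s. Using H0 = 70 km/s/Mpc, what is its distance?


d = v / H0 = 15924 / 70 = 227.4857

227.4857 Mpc


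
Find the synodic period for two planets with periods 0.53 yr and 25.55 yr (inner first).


1/P_syn = |1/P1 - 1/P2| = |1/0.53 - 1/25.55| => P_syn = 0.5412

0.5412 years


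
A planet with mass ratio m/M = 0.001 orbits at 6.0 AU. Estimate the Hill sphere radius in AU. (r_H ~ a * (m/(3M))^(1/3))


r_H = a * (m/3M)^(1/3) = 6.0 * (0.001/3)^(1/3) = 0.416

0.416 AU


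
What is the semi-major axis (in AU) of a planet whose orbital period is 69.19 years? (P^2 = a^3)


a = P^(2/3) = 69.19^(2/3) = 16.8537

16.8537 AU


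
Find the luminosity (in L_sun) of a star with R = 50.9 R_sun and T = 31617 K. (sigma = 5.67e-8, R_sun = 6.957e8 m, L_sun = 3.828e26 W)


R = 50.9 * 6.957e8 m = 3.541113e+10 m. L = 4*pi*R^2*sigma*T^4 = 4*pi*(3.541113e+10)^2 * 5.67e-8 * 31617^4 = 8.928019522e+32 W. L/L_sun = 8.928019522e+32 / 3.828e26 = 2.332e+06

2.332e+06 L_sun


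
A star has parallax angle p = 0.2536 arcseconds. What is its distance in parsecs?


d = 1/p = 1/0.2536 = 3.9432

3.9432 pc


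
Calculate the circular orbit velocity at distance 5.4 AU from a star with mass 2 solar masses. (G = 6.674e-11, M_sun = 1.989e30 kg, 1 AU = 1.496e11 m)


v = sqrt(GM/r) = sqrt(6.674e-11 * 3.978e+30 / 8.078e+11) = 18128.5394

18128.5394 m/s


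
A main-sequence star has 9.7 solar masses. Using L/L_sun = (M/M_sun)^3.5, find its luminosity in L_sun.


L/L_sun = (M/M_sun)^3.5 = 9.7^3.5 = 2842.5039

2842.5039 L_sun


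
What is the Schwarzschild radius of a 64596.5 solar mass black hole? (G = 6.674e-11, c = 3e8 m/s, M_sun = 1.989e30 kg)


M = 64596.5 * 1.989e30 kg = 1.284824385e+35 kg. rs = 2GM/c^2 = 2 * 6.674e-11 * 1.284824385e+35 / (3e8)^2 = 1.906e+08

1.906e+08 m


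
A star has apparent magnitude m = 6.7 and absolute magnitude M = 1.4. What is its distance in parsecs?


d = 10^((m - M + 5)/5) = 10^((6.7 - 1.4 + 5)/5) = 114.8154

114.8154 pc


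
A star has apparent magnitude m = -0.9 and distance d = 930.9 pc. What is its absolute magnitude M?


M = m - 5*log10(d) + 5 = -0.9 - 5*log10(930.9) + 5 = -10.7445

-10.7445


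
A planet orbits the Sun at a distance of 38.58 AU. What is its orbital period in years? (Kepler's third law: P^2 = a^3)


P = a^(3/2) = 38.58^1.5 = 239.6312

239.6312 years


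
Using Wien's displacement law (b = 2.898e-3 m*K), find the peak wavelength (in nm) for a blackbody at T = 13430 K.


lam_max = b / T = 2.898e-3 / 13430 = 2.158e-07 m = 215.7856 nm

215.7856 nm


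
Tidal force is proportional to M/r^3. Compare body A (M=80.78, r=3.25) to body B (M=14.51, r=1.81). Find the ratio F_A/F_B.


Ratio = (M1/r1^3) / (M2/r2^3) = (80.78/3.25^3) / (14.51/1.81^3) = 0.9617

0.9617


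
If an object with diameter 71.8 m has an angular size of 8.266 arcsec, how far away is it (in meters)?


D = size / theta_rad, theta_rad = 8.266 * pi/(180*3600) = 4.007e-05, D = 1.792e+06

1.792e+06 m


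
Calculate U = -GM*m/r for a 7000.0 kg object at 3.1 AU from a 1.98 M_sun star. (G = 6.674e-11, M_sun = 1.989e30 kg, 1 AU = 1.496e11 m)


M = 1.98 * 1.989e30 kg = 3.93822e+30 kg; r = 3.1 AU * 1.496e11 m/AU = 4.6376e+11 m. U = -GM*m/r = -(6.674e-11 * 3.93822e+30 * 7000.0) / 4.6376e+11 = -3.967e+12

-3.967e+12 J


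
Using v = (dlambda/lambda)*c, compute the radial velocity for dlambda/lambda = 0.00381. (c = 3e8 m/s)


v = (dlambda/lambda) * c = 0.00381 * 3e8 = 1.143e+06

1.143e+06 m/s


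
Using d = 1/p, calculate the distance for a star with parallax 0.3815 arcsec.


d = 1/p = 1/0.3815 = 2.6212

2.6212 pc


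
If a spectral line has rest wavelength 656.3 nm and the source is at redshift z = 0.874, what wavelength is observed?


lam_obs = lam_emit * (1 + z) = 656.3 * (1 + 0.874) = 1229.9062

1229.9062 nm


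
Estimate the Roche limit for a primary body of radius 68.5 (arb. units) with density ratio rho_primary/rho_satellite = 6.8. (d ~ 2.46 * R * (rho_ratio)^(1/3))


d_Roche = 2.46 * 68.5 * 6.8^(1/3) = 319.2483

319.2483


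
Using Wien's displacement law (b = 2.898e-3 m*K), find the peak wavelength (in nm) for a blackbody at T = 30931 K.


lam_max = b / T = 2.898e-3 / 30931 = 9.369e-08 m = 93.6924 nm

93.6924 nm


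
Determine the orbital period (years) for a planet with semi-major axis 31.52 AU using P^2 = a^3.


P = a^(3/2) = 31.52^1.5 = 176.9617

176.9617 years


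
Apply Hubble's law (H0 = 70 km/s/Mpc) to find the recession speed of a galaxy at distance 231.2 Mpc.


v = H0 * d = 70 * 231.2 = 16184.0

16184.0 km/s


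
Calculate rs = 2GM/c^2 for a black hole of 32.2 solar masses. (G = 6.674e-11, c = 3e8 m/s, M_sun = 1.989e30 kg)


M = 32.2 * 1.989e30 kg = 6.40458e+31 kg. rs = 2GM/c^2 = 2 * 6.674e-11 * 6.40458e+31 / (3e8)^2 = 94987.0376

94987.0376 m
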